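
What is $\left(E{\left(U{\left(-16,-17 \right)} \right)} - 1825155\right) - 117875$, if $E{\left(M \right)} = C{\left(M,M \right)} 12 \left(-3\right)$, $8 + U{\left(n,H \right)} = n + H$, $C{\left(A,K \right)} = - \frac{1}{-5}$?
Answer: $- \frac{9715186}{5} \approx -1.943 \cdot 10^{6}$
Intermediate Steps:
$C{\left(A,K \right)} = \frac{1}{5}$ ($C{\left(A,K \right)} = \left(-1\right) \left(- \frac{1}{5}\right) = \frac{1}{5}$)
$U{\left(n,H \right)} = -8 + H + n$ ($U{\left(n,H \right)} = -8 + \left(n + H\right) = -8 + \left(H + n\right) = -8 + H + n$)
$E{\left(M \right)} = - \frac{36}{5}$ ($E{\left(M \right)} = \frac{1}{5} \cdot 12 \left(-3\right) = \frac{12}{5} \left(-3\right) = - \frac{36}{5}$)
$\left(E{\left(U{\left(-16,-17 \right)} \right)} - 1825155\right) - 117875 = \left(- \frac{36}{5} - 1825155\right) - 117875 = - \frac{9125811}{5} - 117875 = - \frac{9715186}{5}$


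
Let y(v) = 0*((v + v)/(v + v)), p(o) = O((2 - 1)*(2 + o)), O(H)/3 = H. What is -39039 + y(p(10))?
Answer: -39039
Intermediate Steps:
O(H) = 3*H
p(o) = 6 + 3*o (p(o) = 3*((2 - 1)*(2 + o)) = 3*(1*(2 + o)) = 3*(2 + o) = 6 + 3*o)
y(v) = 0 (y(v) = 0*((2*v)/((2*v))) = 0*((2*v)*(1/(2*v))) = 0*1 = 0)
-39039 + y(p(10)) = -39039 + 0 = -39039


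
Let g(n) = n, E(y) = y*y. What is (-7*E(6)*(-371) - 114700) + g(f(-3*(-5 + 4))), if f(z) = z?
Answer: -21205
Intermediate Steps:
E(y) = y**2
(-7*E(6)*(-371) - 114700) + g(f(-3*(-5 + 4))) = (-7*6**2*(-371) - 114700) - 3*(-5 + 4) = (-7*36*(-371) - 114700) - 3*(-1) = (-252*(-371) - 114700) + 3 = (93492 - 114700) + 3 = -21208 + 3 = -21205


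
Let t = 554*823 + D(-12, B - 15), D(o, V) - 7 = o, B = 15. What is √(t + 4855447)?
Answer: 2*√1327846 ≈ 2304.6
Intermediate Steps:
D(o, V) = 7 + o
t = 455937 (t = 554*823 + (7 - 12) = 455942 - 5 = 455937)
√(t + 4855447) = √(455937 + 4855447) = √5311384 = 2*√1327846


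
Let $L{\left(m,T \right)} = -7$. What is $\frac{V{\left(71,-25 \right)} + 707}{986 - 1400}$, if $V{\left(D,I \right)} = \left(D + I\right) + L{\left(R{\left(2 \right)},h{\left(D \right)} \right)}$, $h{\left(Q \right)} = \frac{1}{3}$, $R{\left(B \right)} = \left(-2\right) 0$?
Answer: $- \frac{373}{207} \approx -1.8019$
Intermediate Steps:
$R{\left(B \right)} = 0$
$h{\left(Q \right)} = \frac{1}{3}$
$V{\left(D,I \right)} = -7 + D + I$ ($V{\left(D,I \right)} = \left(D + I\right) - 7 = -7 + D + I$)
$\frac{V{\left(71,-25 \right)} + 707}{986 - 1400} = \frac{\left(-7 + 71 - 25\right) + 707}{986 - 1400} = \frac{39 + 707}{-414} = 746 \left(- \frac{1}{414}\right) = - \frac{373}{207}$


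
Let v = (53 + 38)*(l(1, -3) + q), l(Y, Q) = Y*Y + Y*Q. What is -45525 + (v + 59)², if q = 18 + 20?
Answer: 11076700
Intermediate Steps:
q = 38
l(Y, Q) = Y² + Q*Y
v = 3276 (v = (53 + 38)*(1*(-3 + 1) + 38) = 91*(1*(-2) + 38) = 91*(-2 + 38) = 91*36 = 3276)
-45525 + (v + 59)² = -45525 + (3276 + 59)² = -45525 + 3335² = -45525 + 11122225 = 11076700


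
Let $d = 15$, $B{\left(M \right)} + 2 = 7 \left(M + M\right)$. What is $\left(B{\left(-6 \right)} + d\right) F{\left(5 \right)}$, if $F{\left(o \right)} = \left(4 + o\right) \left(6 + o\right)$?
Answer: $-7029$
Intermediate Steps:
$B{\left(M \right)} = -2 + 14 M$ ($B{\left(M \right)} = -2 + 7 \left(M + M\right) = -2 + 7 \cdot 2 M = -2 + 14 M$)
$\left(B{\left(-6 \right)} + d\right) F{\left(5 \right)} = \left(\left(-2 + 14 \left(-6\right)\right) + 15\right) \left(24 + 5^{2} + 10 \cdot 5\right) = \left(\left(-2 - 84\right) + 15\right) \left(24 + 25 + 50\right) = \left(-86 + 15\right) 99 = \left(-71\right) 99 = -7029$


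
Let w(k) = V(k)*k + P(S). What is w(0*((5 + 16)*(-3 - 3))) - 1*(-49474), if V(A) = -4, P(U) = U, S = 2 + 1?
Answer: 49477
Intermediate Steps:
S = 3
w(k) = 3 - 4*k (w(k) = -4*k + 3 = 3 - 4*k)
w(0*((5 + 16)*(-3 - 3))) - 1*(-49474) = (3 - 0*(5 + 16)*(-3 - 3)) - 1*(-49474) = (3 - 0*21*(-6)) + 49474 = (3 - 0*(-126)) + 49474 = (3 - 4*0) + 49474 = (3 + 0) + 49474 = 3 + 49474 = 49477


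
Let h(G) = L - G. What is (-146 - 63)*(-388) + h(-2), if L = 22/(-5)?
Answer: 405448/5 ≈ 81090.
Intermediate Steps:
L = -22/5 (L = 22*(-1/5) = -22/5 ≈ -4.4000)
h(G) = -22/5 - G
(-146 - 63)*(-388) + h(-2) = (-146 - 63)*(-388) + (-22/5 - 1*(-2)) = -209*(-388) + (-22/5 + 2) = 81092 - 12/5 = 405448/5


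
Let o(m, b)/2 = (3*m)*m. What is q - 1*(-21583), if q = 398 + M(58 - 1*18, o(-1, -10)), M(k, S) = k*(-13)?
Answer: 21461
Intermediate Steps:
o(m, b) = 6*m**2 (o(m, b) = 2*((3*m)*m) = 2*(3*m**2) = 6*m**2)
M(k, S) = -13*k
q = -122 (q = 398 - 13*(58 - 1*18) = 398 - 13*(58 - 18) = 398 - 13*40 = 398 - 520 = -122)
q - 1*(-21583) = -122 - 1*(-21583) = -122 + 21583 = 21461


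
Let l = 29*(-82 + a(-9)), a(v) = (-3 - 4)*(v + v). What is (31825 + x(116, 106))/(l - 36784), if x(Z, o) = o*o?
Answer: -43061/35508 ≈ -1.2127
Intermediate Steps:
a(v) = -14*v
l = 1276 (l = 29*(-82 - 14*(-9)) = 29*(-82 + 126) = 29*44 = 1276)
x(Z, o) = o²
(31825 + x(116, 106))/(l - 36784) = (31825 + 106²)/(1276 - 36784) = (31825 + 11236)/(-35508) = 43061*(-1/35508) = -43061/35508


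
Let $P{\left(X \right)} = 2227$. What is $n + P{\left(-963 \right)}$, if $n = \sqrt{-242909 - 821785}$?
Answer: $2227 + i \sqrt{1064694} \approx 2227.0 + 1031.8 i$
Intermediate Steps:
$n = i \sqrt{1064694}$ ($n = \sqrt{-1064694} = i \sqrt{1064694} \approx 1031.8 i$)
$n + P{\left(-963 \right)} = i \sqrt{1064694} + 2227 = 2227 + i \sqrt{1064694}$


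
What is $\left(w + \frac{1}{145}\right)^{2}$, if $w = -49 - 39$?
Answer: $\frac{162792081}{21025} \approx 7742.8$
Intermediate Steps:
$w = -88$
$\left(w + \frac{1}{145}\right)^{2} = \left(-88 + \frac{1}{145}\right)^{2} = \left(- \frac{12759}{145}\right)^{2} = \frac{162792081}{21025}$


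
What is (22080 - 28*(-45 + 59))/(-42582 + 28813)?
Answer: -21688/13769 ≈ -1.5751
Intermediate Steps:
(22080 - 28*(-45 + 59))/(-42582 + 28813) = (22080 - 28*14)/(-13769) = (22080 - 392)*(-1/13769) = 21688*(-1/13769) = -21688/13769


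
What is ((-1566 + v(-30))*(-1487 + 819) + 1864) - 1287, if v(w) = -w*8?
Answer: 886345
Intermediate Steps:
v(w) = -8*w
((-1566 + v(-30))*(-1487 + 819) + 1864) - 1287 = ((-1566 - 8*(-30))*(-1487 + 819) + 1864) - 1287 = ((-1566 + 240)*(-668) + 1864) - 1287 = (-1326*(-668) + 1864) - 1287 = (885768 + 1864) - 1287 = 887632 - 1287 = 886345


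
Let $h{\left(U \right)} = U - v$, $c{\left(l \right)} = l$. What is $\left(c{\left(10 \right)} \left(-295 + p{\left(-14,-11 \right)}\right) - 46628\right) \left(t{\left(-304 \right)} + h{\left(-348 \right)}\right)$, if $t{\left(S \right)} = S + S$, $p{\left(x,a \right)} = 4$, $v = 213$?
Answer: $57909922$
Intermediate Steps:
$t{\left(S \right)} = 2 S$
$h{\left(U \right)} = -213 + U$ ($h{\left(U \right)} = U - 213 = -213 + U$)
$\left(c{\left(10 \right)} \left(-295 + p{\left(-14,-11 \right)}\right) - 46628\right) \left(t{\left(-304 \right)} + h{\left(-348 \right)}\right) = \left(10 \left(-295 + 4\right) - 46628\right) \left(2 \left(-304\right) - 561\right) = \left(10 \left(-291\right) - 46628\right) \left(-608 - 561\right) = \left(-2910 - 46628\right) \left(-1169\right) = \left(-49538\right) \left(-1169\right) = 57909922$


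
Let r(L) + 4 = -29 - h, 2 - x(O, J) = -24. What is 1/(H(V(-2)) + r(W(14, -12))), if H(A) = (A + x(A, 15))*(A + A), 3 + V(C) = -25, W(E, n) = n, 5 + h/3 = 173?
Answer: -1/425 ≈ -0.0023529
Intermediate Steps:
h = 504 (h = -15 + 3*173 = -15 + 519 = 504)
x(O, J) = 26 (x(O, J) = 2 - 1*(-24) = 2 + 24 = 26)
r(L) = -537 (r(L) = -4 + (-29 - 1*504) = -4 + (-29 - 504) = -4 - 533 = -537)
V(C) = -28 (V(C) = -3 - 25 = -28)
H(A) = 2*A*(26 + A) (H(A) = (A + 26)*(A + A) = (26 + A)*(2*A) = 2*A*(26 + A))
1/(H(V(-2)) + r(W(14, -12))) = 1/(2*(-28)*(26 - 28) - 537) = 1/(2*(-28)*(-2) - 537) = 1/(112 - 537) = 1/(-425) = -1/425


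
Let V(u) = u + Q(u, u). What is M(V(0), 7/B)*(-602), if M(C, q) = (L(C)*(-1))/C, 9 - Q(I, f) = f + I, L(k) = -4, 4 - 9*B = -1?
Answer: -2408/9 ≈ -267.56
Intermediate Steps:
B = 5/9 (B = 4/9 - ⅑*(-1) = 4/9 + ⅑ = 5/9 ≈ 0.55556)
Q(I, f) = 9 - I - f (Q(I, f) = 9 - (f + I) = 9 - (I + f) = 9 + (-I - f) = 9 - I - f)
V(u) = 9 - u (V(u) = u + (9 - u - u) = u + (9 - 2*u) = 9 - u)
M(C, q) = 4/C (M(C, q) = (-4*(-1))/C = 4/C)
M(V(0), 7/B)*(-602) = (4/(9 - 1*0))*(-602) = (4/(9 + 0))*(-602) = (4/9)*(-602) = -2408/9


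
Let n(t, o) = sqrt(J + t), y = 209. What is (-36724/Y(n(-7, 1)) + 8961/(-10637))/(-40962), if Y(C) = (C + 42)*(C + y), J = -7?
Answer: 294263339353/2417885757796410 - 2304431*I*sqrt(14)/795581475255 ≈ 0.0001217 - 1.0838e-5*I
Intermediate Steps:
n(t, o) = sqrt(-7 + t)
Y(C) = (42 + C)*(209 + C) (Y(C) = (C + 42)*(C + 209) = (42 + C)*(209 + C))
(-36724/Y(n(-7, 1)) + 8961/(-10637))/(-40962) = (-36724/(8778 + (sqrt(-7 - 7))**2 + 251*sqrt(-7 - 7)) + 8961/(-10637))/(-40962) = (-36724/(8778 + (sqrt(-14))**2 + 251*sqrt(-14)) + 8961*(-1/10637))*(-1/40962) = (-36724/(8778 + (I*sqrt(14))**2 + 251*(I*sqrt(14))) - 8961/10637)*(-1/40962) = (-36724/(8778 - 14 + 251*I*sqrt(14)) - 8961/10637)*(-1/40962) = (-36724/(8764 + 251*I*sqrt(14)) - 8961/10637)*(-1/40962) = (-8961/10637 - 36724/(8764 + 251*I*sqrt(14)))*(-1/40962) = 2987/145237598 + 18362/(20481*(8764 + 251*I*sqrt(14)))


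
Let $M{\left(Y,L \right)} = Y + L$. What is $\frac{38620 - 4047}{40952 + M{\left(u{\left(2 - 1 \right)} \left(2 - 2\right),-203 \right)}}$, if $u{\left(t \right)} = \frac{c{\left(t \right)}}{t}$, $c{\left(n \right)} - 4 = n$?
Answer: $\frac{34573}{40749} \approx 0.84844$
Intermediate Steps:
$c{\left(n \right)} = 4 + n$
$u{\left(t \right)} = \frac{4 + t}{t}$
$M{\left(Y,L \right)} = L + Y$
$\frac{38620 - 4047}{40952 + M{\left(u{\left(2 - 1 \right)} \left(2 - 2\right),-203 \right)}} = \frac{38620 - 4047}{40952 - \left(203 - \frac{4 + \left(2 - 1\right)}{2 - 1} \left(2 - 2\right)\right)} = \frac{34573}{40952 - \left(203 - \frac{4 + 1}{1} \cdot 0\right)} = \frac{34573}{40952 - \left(203 - 1 \cdot 5 \cdot 0\right)} = \frac{34573}{40952 + \left(-203 + 5 \cdot 0\right)} = \frac{34573}{40952 + \left(-203 + 0\right)} = \frac{34573}{40952 - 203} = \frac{34573}{40749}$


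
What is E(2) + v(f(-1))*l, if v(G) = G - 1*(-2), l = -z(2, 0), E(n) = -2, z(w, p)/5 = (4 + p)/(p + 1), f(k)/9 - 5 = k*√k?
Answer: -942 + 180*I ≈ -942.0 + 180.0*I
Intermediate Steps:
f(k) = 45 + 9*k^(3/2) (f(k) = 45 + 9*(k*√k) = 45 + 9*k^(3/2))
z(w, p) = 5*(4 + p)/(1 + p) (z(w, p) = 5*((4 + p)/(p + 1)) = 5*((4 + p)/(1 + p)) = 5*(4 + p)/(1 + p))
l = -20 (l = -5*(4 + 0)/(1 + 0) = -5*4/1 = -5*4 = -1*20 = -20)
v(G) = 2 + G (v(G) = G + 2 = 2 + G)
E(2) + v(f(-1))*l = -2 + (2 + (45 + 9*(-1)^(3/2)))*(-20) = -2 + (2 + (45 + 9*(-I)))*(-20) = -2 + (2 + (45 - 9*I))*(-20) = -2 + (47 - 9*I)*(-20) = -2 + (-940 + 180*I) = -942 + 180*I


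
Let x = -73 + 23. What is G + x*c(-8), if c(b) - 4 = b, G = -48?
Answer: 152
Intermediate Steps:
c(b) = 4 + b
x = -50
G + x*c(-8) = -48 - 50*(4 - 8) = -48 - 50*(-4) = -48 + 200 = 152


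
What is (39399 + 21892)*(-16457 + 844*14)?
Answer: -284451531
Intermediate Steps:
(39399 + 21892)*(-16457 + 844*14) = 61291*(-16457 + 11816) = 61291*(-4641) = -284451531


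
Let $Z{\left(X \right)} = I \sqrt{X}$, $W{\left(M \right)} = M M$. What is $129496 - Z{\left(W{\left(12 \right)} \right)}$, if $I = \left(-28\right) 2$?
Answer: $130168$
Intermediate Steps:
$W{\left(M \right)} = M^{2}$
$I = -56$
$Z{\left(X \right)} = - 56 \sqrt{X}$
$129496 - Z{\left(W{\left(12 \right)} \right)} = 129496 - - 56 \sqrt{12^{2}} = 129496 - - 56 \sqrt{144} = 129496 - \left(-56\right) 12 = 129496 - -672 = 129496 + 672 = 130168$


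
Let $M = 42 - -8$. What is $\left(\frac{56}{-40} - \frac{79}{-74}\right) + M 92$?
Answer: $\frac{1701877}{370} \approx 4599.7$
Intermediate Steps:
$M = 50$ ($M = 42 + 8 = 50$)
$\left(\frac{56}{-40} - \frac{79}{-74}\right) + M 92 = \left(\frac{56}{-40} - \frac{79}{-74}\right) + 50 \cdot 92 = \left(56 \left(- \frac{1}{40}\right) - - \frac{79}{74}\right) + 4600 = \left(- \frac{7}{5} + \frac{79}{74}\right) + 4600 = - \frac{123}{370} + 4600 = \frac{1701877}{370}$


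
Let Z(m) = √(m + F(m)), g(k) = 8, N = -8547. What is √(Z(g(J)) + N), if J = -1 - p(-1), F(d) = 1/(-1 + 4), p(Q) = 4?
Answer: √(-76923 + 15*√3)/3 ≈ 92.434*I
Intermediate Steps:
F(d) = ⅓ (F(d) = 1/3 = ⅓)
J = -5 (J = -1 - 1*4 = -1 - 4 = -5)
Z(m) = √(⅓ + m) (Z(m) = √(m + ⅓) = √(⅓ + m))
√(Z(g(J)) + N) = √(√(3 + 9*8)/3 - 8547) = √(√(3 + 72)/3 - 8547) = √(√75/3 - 8547) = √((5*√3)/3 - 8547) = √(5*√3/3 - 8547) = √(-8547 + 5*√3/3)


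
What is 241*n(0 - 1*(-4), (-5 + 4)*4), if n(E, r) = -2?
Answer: -482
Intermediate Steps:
241*n(0 - 1*(-4), (-5 + 4)*4) = 241*(-2) = -482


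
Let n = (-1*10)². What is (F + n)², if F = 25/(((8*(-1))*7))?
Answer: 31080625/3136 ≈ 9910.9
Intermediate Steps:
n = 100 (n = (-10)² = 100)
F = -25/56 (F = 25/((-8*7)) = 25/(-56) = 25*(-1/56) = -25/56 ≈ -0.44643)
(F + n)² = (-25/56 + 100)² = (5575/56)² = 31080625/3136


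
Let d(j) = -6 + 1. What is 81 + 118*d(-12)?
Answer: -509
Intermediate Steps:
d(j) = -5
81 + 118*d(-12) = 81 + 118*(-5) = 81 - 590 = -509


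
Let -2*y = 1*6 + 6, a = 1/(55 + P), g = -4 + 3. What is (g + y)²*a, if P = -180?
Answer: -49/125 ≈ -0.39200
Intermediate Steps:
g = -1
a = -1/125 (a = 1/(55 - 180) = 1/(-125) = -1/125 ≈ -0.0080000)
y = -6 (y = -(1*6 + 6)/2 = -(6 + 6)/2 = -½*12 = -6)
(g + y)²*a = (-1 - 6)²*(-1/125) = (-7)²*(-1/125) = 49*(-1/125) = -49/125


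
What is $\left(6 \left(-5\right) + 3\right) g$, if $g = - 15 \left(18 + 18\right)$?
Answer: $14580$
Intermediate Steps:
$g = -540$ ($g = \left(-15\right) 36 = -540$)
$\left(6 \left(-5\right) + 3\right) g = \left(6 \left(-5\right) + 3\right) \left(-540\right) = \left(-30 + 3\right) \left(-540\right) = \left(-27\right) \left(-540\right) = 14580$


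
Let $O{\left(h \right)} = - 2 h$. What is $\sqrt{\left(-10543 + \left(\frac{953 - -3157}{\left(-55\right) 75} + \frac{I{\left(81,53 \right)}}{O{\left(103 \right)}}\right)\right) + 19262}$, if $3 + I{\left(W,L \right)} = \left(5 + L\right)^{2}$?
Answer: $\frac{\sqrt{1117026129846}}{11330} \approx 93.283$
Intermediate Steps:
$I{\left(W,L \right)} = -3 + \left(5 + L\right)^{2}$
$\sqrt{\left(-10543 + \left(\frac{953 - -3157}{\left(-55\right) 75} + \frac{I{\left(81,53 \right)}}{O{\left(103 \right)}}\right)\right) + 19262} = \sqrt{\left(-10543 + \left(\frac{953 - -3157}{\left(-55\right) 75} + \frac{-3 + \left(5 + 53\right)^{2}}{\left(-2\right) 103}\right)\right) + 19262} = \sqrt{\left(-10543 + \left(\frac{953 + 3157}{-4125} + \frac{-3 + 58^{2}}{-206}\right)\right) + 19262} = \sqrt{\left(-10543 + \left(4110 \left(- \frac{1}{4125}\right) + \left(-3 + 3364\right) \left(- \frac{1}{206}\right)\right)\right) + 19262} = \sqrt{\left(-10543 + \left(- \frac{274}{275} + 3361 \left(- \frac{1}{206}\right)\right)\right) + 19262} = \sqrt{\left(-10543 - \frac{980719}{56650}\right) + 19262} = \sqrt{- \frac{598241669}{56650} + 19262} = \sqrt{\frac{492950631}{56650}} = \frac{\sqrt{1117026129846}}{11330}$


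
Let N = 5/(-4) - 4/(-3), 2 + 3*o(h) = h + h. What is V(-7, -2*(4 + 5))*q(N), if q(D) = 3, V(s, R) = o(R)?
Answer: -38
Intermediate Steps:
o(h) = -⅔ + 2*h/3 (o(h) = -⅔ + (h + h)/3 = -⅔ + (2*h)/3 = -⅔ + 2*h/3)
V(s, R) = -⅔ + 2*R/3
N = 1/12 (N = 5*(-¼) - 4*(-⅓) = -5/4 + 4/3 = 1/12 ≈ 0.083333)
V(-7, -2*(4 + 5))*q(N) = (-⅔ + 2*(-2*(4 + 5))/3)*3 = (-⅔ + 2*(-2*9)/3)*3 = (-⅔ + (⅔)*(-18))*3 = (-⅔ - 12)*3 = -38/3*3 = -38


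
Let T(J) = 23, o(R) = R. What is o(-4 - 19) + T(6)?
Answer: 0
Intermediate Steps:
o(-4 - 19) + T(6) = (-4 - 19) + 23 = -23 + 23 = 0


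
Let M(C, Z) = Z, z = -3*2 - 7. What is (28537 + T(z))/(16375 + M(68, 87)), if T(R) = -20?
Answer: 28517/16462 ≈ 1.7323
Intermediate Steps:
z = -13 (z = -6 - 7 = -13)
(28537 + T(z))/(16375 + M(68, 87)) = (28537 - 20)/(16375 + 87) = 28517/16462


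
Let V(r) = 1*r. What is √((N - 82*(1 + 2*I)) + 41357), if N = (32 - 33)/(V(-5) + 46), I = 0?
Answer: √69383234/41 ≈ 203.16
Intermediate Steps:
V(r) = r
N = -1/41 (N = (32 - 33)/(-5 + 46) = -1/41 ≈ -0.024390)
√((N - 82*(1 + 2*I)) + 41357) = √((-1/41 - 82*(1 + 2*0)) + 41357) = √((-1/41 - 82*(1 + 0)) + 41357) = √((-1/41 - 82*1) + 41357) = √((-1/41 - 82) + 41357) = √(-3363/41 + 41357) = √(1692274/41) = √69383234/41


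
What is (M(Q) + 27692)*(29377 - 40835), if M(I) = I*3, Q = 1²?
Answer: -317329310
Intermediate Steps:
Q = 1
M(I) = 3*I
(M(Q) + 27692)*(29377 - 40835) = (3*1 + 27692)*(29377 - 40835) = (3 + 27692)*(-11458) = 27695*(-11458) = -317329310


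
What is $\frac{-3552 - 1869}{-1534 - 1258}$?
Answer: $\frac{5421}{2792} \approx 1.9416$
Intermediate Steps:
$\frac{-3552 - 1869}{-1534 - 1258} = - \frac{5421}{-2792} = \left(-5421\right) \left(- \frac{1}{2792}\right) = \frac{5421}{2792}$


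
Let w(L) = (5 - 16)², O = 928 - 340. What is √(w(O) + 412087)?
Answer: 4*√25763 ≈ 642.03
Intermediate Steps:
O = 588
w(L) = 121 (w(L) = (-11)² = 121)
√(w(O) + 412087) = √(121 + 412087) = √412208 = 4*√25763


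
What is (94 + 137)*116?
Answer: 26796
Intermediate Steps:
(94 + 137)*116 = 231*116 = 26796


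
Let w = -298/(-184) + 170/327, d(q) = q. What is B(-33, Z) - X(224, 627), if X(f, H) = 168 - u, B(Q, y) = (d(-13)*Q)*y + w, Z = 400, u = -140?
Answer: 5153212891/30084 ≈ 1.7129e+5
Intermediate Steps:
w = 64363/30084 (w = -298*(-1/184) + 170*(1/327) = 149/92 + 170/327 = 64363/30084 ≈ 2.1394)
B(Q, y) = 64363/30084 - 13*Q*y (B(Q, y) = (-13*Q)*y + 64363/30084 = -13*Q*y + 64363/30084 = 64363/30084 - 13*Q*y)
X(f, H) = 308 (X(f, H) = 168 - 1*(-140) = 168 + 140 = 308)
B(-33, Z) - X(224, 627) = (64363/30084 - 13*(-33)*400) - 1*308 = (64363/30084 + 171600) - 308 = 5162478763/30084 - 308 = 5153212891/30084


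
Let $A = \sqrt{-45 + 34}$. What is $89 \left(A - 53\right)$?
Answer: $-4717 + 89 i \sqrt{11} \approx -4717.0 + 295.18 i$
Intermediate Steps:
$A = i \sqrt{11}$ ($A = \sqrt{-11} = i \sqrt{11} \approx 3.3166 i$)
$89 \left(A - 53\right) = 89 \left(i \sqrt{11} - 53\right) = 89 \left(-53 + i \sqrt{11}\right) = -4717 + 89 i \sqrt{11}$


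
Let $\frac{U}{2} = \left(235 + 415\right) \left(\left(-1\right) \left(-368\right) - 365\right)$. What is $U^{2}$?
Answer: $15210000$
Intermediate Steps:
$U = 3900$ ($U = 2 \left(235 + 415\right) \left(\left(-1\right) \left(-368\right) - 365\right) = 2 \cdot 650 \left(368 - 365\right) = 2 \cdot 650 \cdot 3 = 2 \cdot 1950 = 3900$)
$U^{2} = 3900^{2} = 15210000$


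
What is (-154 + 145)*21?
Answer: -189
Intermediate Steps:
(-154 + 145)*21 = -9*21 = -189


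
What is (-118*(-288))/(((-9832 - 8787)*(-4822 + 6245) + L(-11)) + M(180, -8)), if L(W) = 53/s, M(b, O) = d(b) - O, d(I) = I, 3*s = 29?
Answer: -492768/384172331 ≈ -0.0012827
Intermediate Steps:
s = 29/3 (s = (⅓)*29 = 29/3 ≈ 9.6667)
M(b, O) = b - O
L(W) = 159/29 (L(W) = 53/(29/3) = 53*(3/29) = 159/29)
(-118*(-288))/(((-9832 - 8787)*(-4822 + 6245) + L(-11)) + M(180, -8)) = (-118*(-288))/(((-9832 - 8787)*(-4822 + 6245) + 159/29) + (180 - 1*(-8))) = 33984/((-18619*1423 + 159/29) + (180 + 8)) = 33984/((-26494837 + 159/29) + 188) = 33984/(-768350114/29 + 188) = 33984/(-768344662/29) = 33984*(-29/768344662) = -492768/384172331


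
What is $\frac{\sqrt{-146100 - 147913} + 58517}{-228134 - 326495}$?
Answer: $- \frac{58517}{554629} - \frac{i \sqrt{294013}}{554629} \approx -0.10551 - 0.00097764 i$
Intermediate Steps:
$\frac{\sqrt{-146100 - 147913} + 58517}{-228134 - 326495} = \frac{\sqrt{-294013} + 58517}{-554629} = \left(i \sqrt{294013} + 58517\right) \left(- \frac{1}{554629}\right) = \left(58517 + i \sqrt{294013}\right) \left(- \frac{1}{554629}\right) = - \frac{58517}{554629} - \frac{i \sqrt{294013}}{554629}$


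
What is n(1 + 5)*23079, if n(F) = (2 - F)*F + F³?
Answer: 4431168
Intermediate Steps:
n(F) = F³ + F*(2 - F) (n(F) = F*(2 - F) + F³ = F³ + F*(2 - F))
n(1 + 5)*23079 = ((1 + 5)*(2 + (1 + 5)² - (1 + 5)))*23079 = (6*(2 + 6² - 1*6))*23079 = (6*(2 + 36 - 6))*23079 = (6*32)*23079 = 192*23079 = 4431168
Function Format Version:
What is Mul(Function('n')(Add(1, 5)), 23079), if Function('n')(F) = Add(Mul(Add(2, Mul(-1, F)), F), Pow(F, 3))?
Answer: 4431168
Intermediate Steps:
Function('n')(F) = Add(Pow(F, 3), Mul(F, Add(2, Mul(-1, F)))) (Function('n')(F) = Add(Mul(F, Add(2, Mul(-1, F))), Pow(F, 3)) = Add(Pow(F, 3), Mul(F, Add(2, Mul(-1, F)))))
Mul(Function('n')(Add(1, 5)), 23079) = Mul(Mul(Add(1, 5), Add(2, Pow(Add(1, 5), 2), Mul(-1, Add(1, 5)))), 23079) = Mul(Mul(6, Add(2, Pow(6, 2), Mul(-1, 6))), 23079) = Mul(Mul(6, Add(2, 36, -6)), 23079) = Mul(Mul(6, 32), 23079) = Mul(192, 23079) = 4431168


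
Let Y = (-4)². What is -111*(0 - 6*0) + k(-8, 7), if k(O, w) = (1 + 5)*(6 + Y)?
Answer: 132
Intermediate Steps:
Y = 16
k(O, w) = 132 (k(O, w) = (1 + 5)*(6 + 16) = 6*22 = 132)
-111*(0 - 6*0) + k(-8, 7) = -111*(0 - 6*0) + 132 = -111*(0 + 0) + 132 = -111*0 + 132 = 0 + 132 = 132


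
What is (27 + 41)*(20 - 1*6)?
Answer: 952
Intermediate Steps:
(27 + 41)*(20 - 1*6) = 68*(20 - 6) = 68*14 = 952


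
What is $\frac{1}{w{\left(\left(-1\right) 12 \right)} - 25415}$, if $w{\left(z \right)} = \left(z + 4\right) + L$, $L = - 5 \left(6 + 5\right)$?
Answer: $- \frac{1}{25478} \approx -3.925 \cdot 10^{-5}$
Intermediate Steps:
$L = -55$ ($L = \left(-5\right) 11 = -55$)
$w{\left(z \right)} = -51 + z$ ($w{\left(z \right)} = \left(z + 4\right) - 55 = \left(4 + z\right) - 55 = -51 + z$)
$\frac{1}{w{\left(\left(-1\right) 12 \right)} - 25415} = \frac{1}{\left(-51 - 12\right) - 25415} = \frac{1}{-63 - 25415} = \frac{1}{-25478} = - \frac{1}{25478}$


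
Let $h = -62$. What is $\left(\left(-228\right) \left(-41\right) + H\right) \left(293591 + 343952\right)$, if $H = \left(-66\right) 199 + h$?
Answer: $-2453265464$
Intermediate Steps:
$H = -13196$ ($H = \left(-66\right) 199 - 62 = -13134 - 62 = -13196$)
$\left(\left(-228\right) \left(-41\right) + H\right) \left(293591 + 343952\right) = \left(\left(-228\right) \left(-41\right) - 13196\right) \left(293591 + 343952\right) = \left(9348 - 13196\right) 637543 = \left(-3848\right) 637543 = -2453265464$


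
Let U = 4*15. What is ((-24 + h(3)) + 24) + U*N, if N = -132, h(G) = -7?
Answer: -7927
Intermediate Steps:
U = 60
((-24 + h(3)) + 24) + U*N = ((-24 - 7) + 24) + 60*(-132) = (-31 + 24) - 7920 = -7 - 7920 = -7927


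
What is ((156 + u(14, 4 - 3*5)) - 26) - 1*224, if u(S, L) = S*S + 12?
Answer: 114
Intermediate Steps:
u(S, L) = 12 + S² (u(S, L) = S² + 12 = 12 + S²)
((156 + u(14, 4 - 3*5)) - 26) - 1*224 = ((156 + (12 + 14²)) - 26) - 1*224 = ((156 + (12 + 196)) - 26) - 224 = ((156 + 208) - 26) - 224 = (364 - 26) - 224 = 338 - 224 = 114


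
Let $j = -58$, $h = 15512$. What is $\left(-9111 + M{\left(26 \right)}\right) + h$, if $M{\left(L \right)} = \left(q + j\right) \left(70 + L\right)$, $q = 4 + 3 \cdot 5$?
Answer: $2657$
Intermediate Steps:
$q = 19$ ($q = 4 + 15 = 19$)
$M{\left(L \right)} = -2730 - 39 L$ ($M{\left(L \right)} = \left(19 - 58\right) \left(70 + L\right) = - 39 \left(70 + L\right) = -2730 - 39 L$)
$\left(-9111 + M{\left(26 \right)}\right) + h = \left(-9111 - 3744\right) + 15512 = -12855 + 15512 = 2657$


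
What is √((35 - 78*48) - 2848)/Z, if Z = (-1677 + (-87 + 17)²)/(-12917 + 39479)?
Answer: 26562*I*√6557/3223 ≈ 667.35*I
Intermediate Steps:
Z = 3223/26562 (Z = (-1677 + (-70)²)/26562 = (-1677 + 4900)*(1/26562) = 3223*(1/26562) = 3223/26562 ≈ 0.12134)
√((35 - 78*48) - 2848)/Z = √((35 - 78*48) - 2848)/(3223/26562) = √((35 - 3744) - 2848)*(26562/3223) = √(-3709 - 2848)*(26562/3223) = √(-6557)*(26562/3223) = (I*√6557)*(26562/3223) = 26562*I*√6557/3223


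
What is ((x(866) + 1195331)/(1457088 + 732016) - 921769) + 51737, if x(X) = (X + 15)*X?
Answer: -1904588573051/2189104 ≈ -8.7003e+5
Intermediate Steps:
x(X) = X*(15 + X) (x(X) = (15 + X)*X = X*(15 + X))
((x(866) + 1195331)/(1457088 + 732016) - 921769) + 51737 = ((866*(15 + 866) + 1195331)/(1457088 + 732016) - 921769) + 51737 = ((866*881 + 1195331)/2189104 - 921769) + 51737 = ((762946 + 1195331)*(1/2189104) - 921769) + 51737 = (1958277*(1/2189104) - 921769) + 51737 = (1958277/2189104 - 921769) + 51737 = -2017846246699/2189104 + 51737 = -1904588573051/2189104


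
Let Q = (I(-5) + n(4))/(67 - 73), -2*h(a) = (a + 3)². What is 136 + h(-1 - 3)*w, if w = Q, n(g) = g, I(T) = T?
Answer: 1631/12 ≈ 135.92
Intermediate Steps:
h(a) = -(3 + a)²/2 (h(a) = -(a + 3)²/2 = -(3 + a)²/2)
Q = ⅙ (Q = (-5 + 4)/(67 - 73) = -1/(-6) = -1*(-⅙) = ⅙ ≈ 0.16667)
w = ⅙ ≈ 0.16667
136 + h(-1 - 3)*w = 136 - (3 + (-1 - 3))²/2*(⅙) = 136 - (3 - 4)²/2*(⅙) = 136 - ½*(-1)²*(⅙) = 136 - ½*1*(⅙) = 136 - ½*⅙ = 136 - 1/12 = 1631/12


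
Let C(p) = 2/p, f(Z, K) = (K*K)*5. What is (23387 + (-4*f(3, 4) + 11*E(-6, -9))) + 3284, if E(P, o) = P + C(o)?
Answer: 236543/9 ≈ 26283.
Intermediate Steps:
f(Z, K) = 5*K² (f(Z, K) = K²*5 = 5*K²)
E(P, o) = P + 2/o
(23387 + (-4*f(3, 4) + 11*E(-6, -9))) + 3284 = (23387 + (-20*4² + 11*(-6 + 2/(-9)))) + 3284 = (23387 + (-20*16 + 11*(-6 + 2*(-⅑)))) + 3284 = (23387 + (-4*80 + 11*(-6 - 2/9))) + 3284 = (23387 + (-320 + 11*(-56/9))) + 3284 = (23387 + (-320 - 616/9)) + 3284 = (23387 - 3496/9) + 3284 = 206987/9 + 3284 = 236543/9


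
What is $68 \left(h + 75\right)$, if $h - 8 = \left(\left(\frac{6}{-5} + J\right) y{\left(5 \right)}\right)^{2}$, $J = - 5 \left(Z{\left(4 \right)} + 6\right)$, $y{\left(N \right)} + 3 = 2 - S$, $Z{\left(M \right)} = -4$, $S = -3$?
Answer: $\frac{994092}{25} \approx 39764.0$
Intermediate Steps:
$y{\left(N \right)} = 2$ ($y{\left(N \right)} = -3 + \left(2 - -3\right) = -3 + \left(2 + 3\right) = -3 + 5 = 2$)
$J = -10$ ($J = - 5 \left(-4 + 6\right) = \left(-5\right) 2 = -10$)
$h = \frac{12744}{25}$ ($h = 8 + \left(\left(\frac{6}{-5} - 10\right) 2\right)^{2} = 8 + \left(\left(6 \left(- \frac{1}{5}\right) - 10\right) 2\right)^{2} = 8 + \left(\left(- \frac{6}{5} - 10\right) 2\right)^{2} = 8 + \left(\left(- \frac{56}{5}\right) 2\right)^{2} = 8 + \left(- \frac{112}{5}\right)^{2} = 8 + \frac{12544}{25} = \frac{12744}{25} \approx 509.76$)
$68 \left(h + 75\right) = 68 \left(\frac{12744}{25} + 75\right) = 68 \cdot \frac{14619}{25} = \frac{994092}{25}$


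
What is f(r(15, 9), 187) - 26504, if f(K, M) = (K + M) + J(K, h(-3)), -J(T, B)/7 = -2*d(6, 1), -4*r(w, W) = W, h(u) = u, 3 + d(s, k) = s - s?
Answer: -105445/4 ≈ -26361.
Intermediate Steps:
d(s, k) = -3 (d(s, k) = -3 + (s - s) = -3 + 0 = -3)
r(w, W) = -W/4
J(T, B) = -42 (J(T, B) = -(-14)*(-3) = -7*6 = -42)
f(K, M) = -42 + K + M (f(K, M) = (K + M) - 42 = -42 + K + M)
f(r(15, 9), 187) - 26504 = (-42 - ¼*9 + 187) - 26504 = (-42 - 9/4 + 187) - 26504 = 571/4 - 26504 = -105445/4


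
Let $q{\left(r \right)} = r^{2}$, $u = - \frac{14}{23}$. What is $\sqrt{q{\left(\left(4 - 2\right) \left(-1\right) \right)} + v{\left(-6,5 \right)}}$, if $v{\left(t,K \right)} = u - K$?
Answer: $\frac{i \sqrt{851}}{23} \approx 1.2683 i$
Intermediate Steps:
$u = - \frac{14}{23}$ ($u = \left(-14\right) \frac{1}{23} = - \frac{14}{23} \approx -0.6087$)
$v{\left(t,K \right)} = - \frac{14}{23} - K$
$\sqrt{q{\left(\left(4 - 2\right) \left(-1\right) \right)} + v{\left(-6,5 \right)}} = \sqrt{\left(\left(4 - 2\right) \left(-1\right)\right)^{2} - \frac{129}{23}} = \sqrt{\left(2 \left(-1\right)\right)^{2} - \frac{129}{23}} = \sqrt{\left(-2\right)^{2} - \frac{129}{23}} = \sqrt{4 - \frac{129}{23}} = \sqrt{- \frac{37}{23}} = \frac{i \sqrt{851}}{23}$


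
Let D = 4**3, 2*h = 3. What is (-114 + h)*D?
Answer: -7200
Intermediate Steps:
h = 3/2 (h = (1/2)*3 = 3/2 ≈ 1.5000)
D = 64
(-114 + h)*D = (-114 + 3/2)*64 = -225/2*64 = -7200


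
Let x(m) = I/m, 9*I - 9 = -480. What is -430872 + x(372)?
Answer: -480853309/1116 ≈ -4.3087e+5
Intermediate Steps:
I = -157/3 (I = 1 + (⅑)*(-480) = 1 - 160/3 = -157/3 ≈ -52.333)
x(m) = -157/(3*m)
-430872 + x(372) = -430872 - 157/3/372 = -430872 - 157/3*1/372 = -430872 - 157/1116 = -480853309/1116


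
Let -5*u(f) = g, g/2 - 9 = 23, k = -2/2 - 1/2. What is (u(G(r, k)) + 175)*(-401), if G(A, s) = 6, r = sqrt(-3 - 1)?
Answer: -325211/5 ≈ -65042.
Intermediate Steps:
k = -3/2 (k = -2*1/2 - 1*1/2 = -1 - 1/2 = -3/2 ≈ -1.5000)
g = 64 (g = 18 + 2*23 = 18 + 46 = 64)
r = 2*I (r = sqrt(-4) = 2*I ≈ 2.0*I)
u(f) = -64/5 (u(f) = -1/5*64 = -64/5)
(u(G(r, k)) + 175)*(-401) = (-64/5 + 175)*(-401) = (811/5)*(-401) = -325211/5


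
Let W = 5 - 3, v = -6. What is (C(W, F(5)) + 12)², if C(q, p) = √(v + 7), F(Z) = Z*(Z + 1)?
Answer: 169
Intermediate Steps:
F(Z) = Z*(1 + Z)
W = 2
C(q, p) = 1 (C(q, p) = √(-6 + 7) = √1 = 1)
(C(W, F(5)) + 12)² = (1 + 12)² = 13² = 169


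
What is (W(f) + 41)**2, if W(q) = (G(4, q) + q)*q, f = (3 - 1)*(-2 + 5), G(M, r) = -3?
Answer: 3481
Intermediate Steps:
f = 6 (f = 2*3 = 6)
W(q) = q*(-3 + q) (W(q) = (-3 + q)*q = q*(-3 + q))
(W(f) + 41)**2 = (6*(-3 + 6) + 41)**2 = (6*3 + 41)**2 = (18 + 41)**2 = 59**2 = 3481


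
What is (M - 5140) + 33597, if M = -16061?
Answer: 12396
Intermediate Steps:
(M - 5140) + 33597 = (-16061 - 5140) + 33597 = -21201 + 33597 = 12396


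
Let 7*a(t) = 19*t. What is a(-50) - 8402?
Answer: -59764/7 ≈ -8537.7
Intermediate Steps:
a(t) = 19*t/7 (a(t) = (19*t)/7 = 19*t/7)
a(-50) - 8402 = (19/7)*(-50) - 8402 = -950/7 - 8402 = -59764/7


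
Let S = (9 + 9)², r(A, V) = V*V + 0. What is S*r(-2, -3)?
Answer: 2916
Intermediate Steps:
r(A, V) = V² (r(A, V) = V² + 0 = V²)
S = 324 (S = 18² = 324)
S*r(-2, -3) = 324*(-3)² = 324*9 = 2916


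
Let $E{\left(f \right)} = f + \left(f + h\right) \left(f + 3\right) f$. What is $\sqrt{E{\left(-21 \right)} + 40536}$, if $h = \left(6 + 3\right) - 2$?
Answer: $\sqrt{35223} \approx 187.68$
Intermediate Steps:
$h = 7$ ($h = 9 - 2 = 7$)
$E{\left(f \right)} = f + f \left(3 + f\right) \left(7 + f\right)$ ($E{\left(f \right)} = f + \left(f + 7\right) \left(f + 3\right) f = f + \left(7 + f\right) \left(3 + f\right) f = f + \left(3 + f\right) \left(7 + f\right) f = f + f \left(3 + f\right) \left(7 + f\right)$)
$\sqrt{E{\left(-21 \right)} + 40536} = \sqrt{- 21 \left(22 + \left(-21\right)^{2} + 10 \left(-21\right)\right) + 40536} = \sqrt{- 21 \left(22 + 441 - 210\right) + 40536} = \sqrt{\left(-21\right) 253 + 40536} = \sqrt{-5313 + 40536} = \sqrt{35223}$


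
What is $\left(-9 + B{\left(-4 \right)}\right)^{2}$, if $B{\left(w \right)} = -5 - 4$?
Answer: $324$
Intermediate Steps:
$B{\left(w \right)} = -9$ ($B{\left(w \right)} = -5 - 4 = -9$)
$\left(-9 + B{\left(-4 \right)}\right)^{2} = \left(-9 - 9\right)^{2} = \left(-18\right)^{2} = 324$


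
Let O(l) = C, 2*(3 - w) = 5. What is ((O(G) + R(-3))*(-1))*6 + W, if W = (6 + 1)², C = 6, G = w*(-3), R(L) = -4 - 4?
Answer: 61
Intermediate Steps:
w = ½ (w = 3 - ½*5 = 3 - 5/2 = ½ ≈ 0.50000)
R(L) = -8
G = -3/2 (G = (½)*(-3) = -3/2 ≈ -1.5000)
O(l) = 6
W = 49 (W = 7² = 49)
((O(G) + R(-3))*(-1))*6 + W = ((6 - 8)*(-1))*6 + 49 = -2*(-1)*6 + 49 = 2*6 + 49 = 12 + 49 = 61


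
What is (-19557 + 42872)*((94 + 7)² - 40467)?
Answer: -705651790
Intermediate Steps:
(-19557 + 42872)*((94 + 7)² - 40467) = 23315*(101² - 40467) = 23315*(10201 - 40467) = 23315*(-30266) = -705651790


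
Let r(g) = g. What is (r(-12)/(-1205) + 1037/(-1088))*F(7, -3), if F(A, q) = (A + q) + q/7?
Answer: -51955/15424 ≈ -3.3685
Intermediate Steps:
F(A, q) = A + 8*q/7 (F(A, q) = (A + q) + q*(1/7) = (A + q) + q/7 = A + 8*q/7)
(r(-12)/(-1205) + 1037/(-1088))*F(7, -3) = (-12/(-1205) + 1037/(-1088))*(7 + (8/7)*(-3)) = (-12*(-1/1205) + 1037*(-1/1088))*(7 - 24/7) = (12/1205 - 61/64)*(25/7) = -72737/77120*25/7 = -51955/15424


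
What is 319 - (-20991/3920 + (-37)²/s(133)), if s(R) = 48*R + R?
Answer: 168996123/521360 ≈ 324.14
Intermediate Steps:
s(R) = 49*R
319 - (-20991/3920 + (-37)²/s(133)) = 319 - (-20991/3920 + (-37)²/((49*133))) = 319 - (-20991*1/3920 + 1369/6517) = 319 - (-20991/3920 + 1369*(1/6517)) = 319 - (-20991/3920 + 1369/6517) = 319 - 1*(-2682283/521360) = 319 + 2682283/521360 = 168996123/521360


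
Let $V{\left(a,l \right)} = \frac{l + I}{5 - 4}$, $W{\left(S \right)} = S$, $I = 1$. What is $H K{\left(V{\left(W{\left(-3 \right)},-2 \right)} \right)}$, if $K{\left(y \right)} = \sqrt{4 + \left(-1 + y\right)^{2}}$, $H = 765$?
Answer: $1530 \sqrt{2} \approx 2163.7$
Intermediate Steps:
$V{\left(a,l \right)} = 1 + l$ ($V{\left(a,l \right)} = \frac{l + 1}{5 - 4} = \frac{1 + l}{1} = \left(1 + l\right) 1 = 1 + l$)
$H K{\left(V{\left(W{\left(-3 \right)},-2 \right)} \right)} = 765 \sqrt{4 + \left(-1 + \left(1 - 2\right)\right)^{2}} = 765 \sqrt{4 + \left(-1 - 1\right)^{2}} = 765 \sqrt{4 + \left(-2\right)^{2}} = 765 \sqrt{4 + 4} = 765 \sqrt{8} = 765 \cdot 2 \sqrt{2} = 1530 \sqrt{2}$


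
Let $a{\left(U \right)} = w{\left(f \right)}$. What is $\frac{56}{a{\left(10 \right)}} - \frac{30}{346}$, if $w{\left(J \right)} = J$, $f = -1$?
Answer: $- \frac{9703}{173} \approx -56.087$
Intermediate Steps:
$a{\left(U \right)} = -1$
$\frac{56}{a{\left(10 \right)}} - \frac{30}{346} = \frac{56}{-1} - \frac{30}{346} = 56 \left(-1\right) - \frac{15}{173} = -56 - \frac{15}{173} = - \frac{9703}{173}$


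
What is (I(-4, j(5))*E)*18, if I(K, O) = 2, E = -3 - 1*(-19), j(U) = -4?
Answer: 576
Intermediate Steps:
E = 16 (E = -3 + 19 = 16)
(I(-4, j(5))*E)*18 = (2*16)*18 = 32*18 = 576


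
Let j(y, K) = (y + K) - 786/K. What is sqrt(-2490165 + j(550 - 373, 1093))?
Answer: I*sqrt(2973356781953)/1093 ≈ 1577.6*I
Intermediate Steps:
j(y, K) = K + y - 786/K (j(y, K) = (K + y) - 786/K = K + y - 786/K)
sqrt(-2490165 + j(550 - 373, 1093)) = sqrt(-2490165 + (1093 + (550 - 373) - 786/1093)) = sqrt(-2490165 + (1093 + 177 - 786*1/1093)) = sqrt(-2490165 + (1093 + 177 - 786/1093)) = sqrt(-2490165 + 1387324/1093) = sqrt(-2720363021/1093) = I*sqrt(2973356781953)/1093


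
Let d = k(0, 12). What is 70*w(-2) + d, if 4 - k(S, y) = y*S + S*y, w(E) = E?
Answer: -136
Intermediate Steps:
k(S, y) = 4 - 2*S*y (k(S, y) = 4 - (y*S + S*y) = 4 - (S*y + S*y) = 4 - 2*S*y)
d = 4 (d = 4 - 2*0*12 = 4 + 0 = 4)
70*w(-2) + d = 70*(-2) + 4 = -140 + 4 = -136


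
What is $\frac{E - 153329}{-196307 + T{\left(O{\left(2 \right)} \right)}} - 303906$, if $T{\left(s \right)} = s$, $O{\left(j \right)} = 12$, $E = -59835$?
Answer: $- \frac{59655015106}{196295} \approx -3.0391 \cdot 10^{5}$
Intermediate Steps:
$\frac{E - 153329}{-196307 + T{\left(O{\left(2 \right)} \right)}} - 303906 = \frac{-59835 - 153329}{-196307 + 12} - 303906 = - \frac{213164}{-196295} - 303906 = \left(-213164\right) \left(- \frac{1}{196295}\right) - 303906 = \frac{213164}{196295} - 303906 = - \frac{59655015106}{196295}$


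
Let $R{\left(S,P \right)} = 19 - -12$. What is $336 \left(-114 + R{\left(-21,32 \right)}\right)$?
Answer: $-27888$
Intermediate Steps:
$R{\left(S,P \right)} = 31$ ($R{\left(S,P \right)} = 19 + 12 = 31$)
$336 \left(-114 + R{\left(-21,32 \right)}\right) = 336 \left(-114 + 31\right) = 336 \left(-83\right) = -27888$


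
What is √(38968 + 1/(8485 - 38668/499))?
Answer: √685873293693016065/4195347 ≈ 197.40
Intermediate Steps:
√(38968 + 1/(8485 - 38668/499)) = √(38968 + 1/(4195347/499)) = √(38968 + 499/4195347) = √(163484282395/4195347) = √685873293693016065/4195347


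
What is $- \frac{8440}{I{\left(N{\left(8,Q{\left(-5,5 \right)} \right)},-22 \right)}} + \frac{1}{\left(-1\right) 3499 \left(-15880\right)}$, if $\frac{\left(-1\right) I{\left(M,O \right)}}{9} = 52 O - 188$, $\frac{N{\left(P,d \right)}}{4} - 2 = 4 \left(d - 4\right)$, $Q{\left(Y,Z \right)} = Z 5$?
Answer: $- \frac{117240290203}{166525667640} \approx -0.70404$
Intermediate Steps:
$Q{\left(Y,Z \right)} = 5 Z$
$N{\left(P,d \right)} = -56 + 16 d$ ($N{\left(P,d \right)} = 8 + 4 \cdot 4 \left(d - 4\right) = 8 + 4 \cdot 4 \left(-4 + d\right) = 8 + 4 \left(-16 + 4 d\right) = 8 + \left(-64 + 16 d\right) = -56 + 16 d$)
$I{\left(M,O \right)} = 1692 - 468 O$ ($I{\left(M,O \right)} = - 9 \left(52 O - 188\right) = - 9 \left(-188 + 52 O\right) = 1692 - 468 O$)
$- \frac{8440}{I{\left(N{\left(8,Q{\left(-5,5 \right)} \right)},-22 \right)}} + \frac{1}{\left(-1\right) 3499 \left(-15880\right)} = - \frac{8440}{1692 - -10296} + \frac{1}{\left(-1\right) 3499 \left(-15880\right)} = - \frac{8440}{1692 + 10296} + \frac{1}{-3499} \left(- \frac{1}{15880}\right) = - \frac{8440}{11988} - - \frac{1}{55564120} = \left(-8440\right) \frac{1}{11988} + \frac{1}{55564120} = - \frac{2110}{2997} + \frac{1}{55564120} = - \frac{117240290203}{166525667640}$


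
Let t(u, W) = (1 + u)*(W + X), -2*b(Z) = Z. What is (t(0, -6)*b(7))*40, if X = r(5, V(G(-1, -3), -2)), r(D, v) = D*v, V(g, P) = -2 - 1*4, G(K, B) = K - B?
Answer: 5040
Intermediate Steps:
V(g, P) = -6 (V(g, P) = -2 - 4 = -6)
b(Z) = -Z/2
X = -30 (X = 5*(-6) = -30)
t(u, W) = (1 + u)*(-30 + W) (t(u, W) = (1 + u)*(W - 30) = (1 + u)*(-30 + W))
(t(0, -6)*b(7))*40 = ((-30 - 6 - 30*0 - 6*0)*(-½*7))*40 = ((-30 - 6 + 0 + 0)*(-7/2))*40 = -36*(-7/2)*40 = 126*40 = 5040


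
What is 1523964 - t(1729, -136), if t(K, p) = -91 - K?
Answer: 1525784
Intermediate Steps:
1523964 - t(1729, -136) = 1523964 - (-91 - 1*1729) = 1523964 - (-91 - 1729) = 1523964 - 1*(-1820) = 1523964 + 1820 = 1525784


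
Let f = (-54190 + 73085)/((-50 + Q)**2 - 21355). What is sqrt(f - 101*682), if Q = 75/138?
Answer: I*sqrt(4411059338103141126)/8002311 ≈ 262.46*I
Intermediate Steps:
Q = 25/46 (Q = 75*(1/138) = 25/46 ≈ 0.54348)
f = -7996364/8002311 (f = (-54190 + 73085)/((-50 + 25/46)**2 - 21355) = 18895/((-2275/46)**2 - 21355) = 18895/(5175625/2116 - 21355) = 18895/(-40011555/2116) = 18895*(-2116/40011555) = -7996364/8002311 ≈ -0.99926)
sqrt(f - 101*682) = sqrt(-7996364/8002311 - 101*682) = sqrt(-7996364/8002311 - 68882) = sqrt(-551223182666/8002311) = I*sqrt(4411059338103141126)/8002311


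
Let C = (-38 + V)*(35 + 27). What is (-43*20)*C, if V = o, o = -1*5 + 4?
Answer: 2079480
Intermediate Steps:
o = -1 (o = -5 + 4 = -1)
V = -1
C = -2418 (C = (-38 - 1)*(35 + 27) = -39*62 = -2418)
(-43*20)*C = -43*20*(-2418) = -860*(-2418) = 2079480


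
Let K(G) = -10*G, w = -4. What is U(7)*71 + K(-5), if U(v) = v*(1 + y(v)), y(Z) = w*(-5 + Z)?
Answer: -3429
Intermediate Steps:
y(Z) = 20 - 4*Z (y(Z) = -4*(-5 + Z) = 20 - 4*Z)
U(v) = v*(21 - 4*v) (U(v) = v*(1 + (20 - 4*v)) = v*(21 - 4*v))
U(7)*71 + K(-5) = (7*(21 - 4*7))*71 - 10*(-5) = (7*(21 - 28))*71 + 50 = (7*(-7))*71 + 50 = -49*71 + 50 = -3479 + 50 = -3429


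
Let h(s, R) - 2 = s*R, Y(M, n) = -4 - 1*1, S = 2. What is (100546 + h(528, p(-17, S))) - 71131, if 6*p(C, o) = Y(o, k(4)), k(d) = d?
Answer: 28977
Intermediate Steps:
Y(M, n) = -5 (Y(M, n) = -4 - 1 = -5)
p(C, o) = -5/6 (p(C, o) = (1/6)*(-5) = -5/6)
h(s, R) = 2 + R*s (h(s, R) = 2 + s*R = 2 + R*s)
(100546 + h(528, p(-17, S))) - 71131 = (100546 + (2 - 5/6*528)) - 71131 = (100546 + (2 - 440)) - 71131 = (100546 - 438) - 71131 = 100108 - 71131 = 28977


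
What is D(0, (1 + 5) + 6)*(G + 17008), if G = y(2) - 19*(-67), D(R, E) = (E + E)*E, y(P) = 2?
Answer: 5265504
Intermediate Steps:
D(R, E) = 2*E² (D(R, E) = (2*E)*E = 2*E²)
G = 1275 (G = 2 - 19*(-67) = 2 + 1273 = 1275)
D(0, (1 + 5) + 6)*(G + 17008) = (2*((1 + 5) + 6)²)*(1275 + 17008) = (2*(6 + 6)²)*18283 = (2*12²)*18283 = (2*144)*18283 = 288*18283 = 5265504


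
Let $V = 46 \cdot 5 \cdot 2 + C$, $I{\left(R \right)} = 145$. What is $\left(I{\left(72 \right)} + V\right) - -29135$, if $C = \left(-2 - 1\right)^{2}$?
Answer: $29749$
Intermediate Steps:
$C = 9$ ($C = \left(-3\right)^{2} = 9$)
$V = 469$ ($V = 46 \cdot 5 \cdot 2 + 9 = 46 \cdot 10 + 9 = 460 + 9 = 469$)
$\left(I{\left(72 \right)} + V\right) - -29135 = \left(145 + 469\right) - -29135 = 614 + 29135 = 29749$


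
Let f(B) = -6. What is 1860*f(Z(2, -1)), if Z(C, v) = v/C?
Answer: -11160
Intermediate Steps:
1860*f(Z(2, -1)) = 1860*(-6) = -11160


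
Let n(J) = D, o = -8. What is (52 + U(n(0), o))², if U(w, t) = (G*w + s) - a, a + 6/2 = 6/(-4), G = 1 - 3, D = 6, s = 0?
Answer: 7921/4 ≈ 1980.3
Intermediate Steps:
G = -2
n(J) = 6
a = -9/2 (a = -3 + 6/(-4) = -3 + 6*(-¼) = -3 - 3/2 = -9/2 ≈ -4.5000)
U(w, t) = 9/2 - 2*w (U(w, t) = (-2*w + 0) - 1*(-9/2) = -2*w + 9/2 = 9/2 - 2*w)
(52 + U(n(0), o))² = (52 + (9/2 - 2*6))² = (52 + (9/2 - 12))² = (52 - 15/2)² = (89/2)² = 7921/4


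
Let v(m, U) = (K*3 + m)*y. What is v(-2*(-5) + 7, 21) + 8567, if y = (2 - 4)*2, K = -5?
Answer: 8559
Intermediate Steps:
y = -4 (y = -2*2 = -4)
v(m, U) = 60 - 4*m (v(m, U) = (-5*3 + m)*(-4) = (-15 + m)*(-4) = 60 - 4*m)
v(-2*(-5) + 7, 21) + 8567 = (60 - 4*(-2*(-5) + 7)) + 8567 = (60 - 4*(10 + 7)) + 8567 = (60 - 4*17) + 8567 = (60 - 68) + 8567 = -8 + 8567 = 8559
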